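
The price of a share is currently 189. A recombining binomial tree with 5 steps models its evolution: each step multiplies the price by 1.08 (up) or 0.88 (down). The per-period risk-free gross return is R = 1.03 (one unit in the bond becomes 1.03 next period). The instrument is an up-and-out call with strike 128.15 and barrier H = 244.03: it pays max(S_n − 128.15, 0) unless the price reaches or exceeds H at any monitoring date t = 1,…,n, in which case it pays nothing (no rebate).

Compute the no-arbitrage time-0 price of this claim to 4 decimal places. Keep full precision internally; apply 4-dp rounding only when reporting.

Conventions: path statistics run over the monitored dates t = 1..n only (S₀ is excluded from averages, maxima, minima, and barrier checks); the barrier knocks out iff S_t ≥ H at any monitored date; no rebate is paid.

No-arbitrage gives p* = (R−d)/(u−d) = 0.7500: enumerate every path, weight its payoff by its p*-probability, and discount by R^5.
Enumerate all 2^5 = 32 price paths (U = up ×1.08, D = down ×0.88); each path with k up-moves has probability p*^k·(1−p*)^(5−k).
DDDDD: M=166.3200, payoff=0.0000, prob=0.000977
UDDDD: M=204.1200, payoff=0.0000, prob=0.002930
DUDDD: M=179.6256, payoff=0.0000, prob=0.002930
UUDDD: M=220.4496, payoff=22.0802, prob=0.008789
DDUDD: M=166.3200, payoff=0.0000, prob=0.002930
UDUDD: M=204.1200, payoff=22.0802, prob=0.008789
DUUDD: M=193.9956, payoff=22.0802, prob=0.008789
UUUDD: M=238.0856, payoff=56.2235, prob=0.026367
DDDUD: M=166.3200, payoff=0.0000, prob=0.002930
UDDUD: M=204.1200, payoff=22.0802, prob=0.008789
DUDUD: M=179.6256, payoff=22.0802, prob=0.008789
UUDUD: M=220.4496, payoff=56.2235, prob=0.026367
DDUUD: M=170.7162, payoff=22.0802, prob=0.008789
UDUUD: M=209.5153, payoff=56.2235, prob=0.026367
DUUUD: M=209.5153, payoff=56.2235, prob=0.026367
UUUUD: M=257.1324, payoff=0.0000, prob=0.079102
DDDDU: M=166.3200, payoff=0.0000, prob=0.002930
UDDDU: M=204.1200, payoff=22.0802, prob=0.008789
DUDDU: M=179.6256, payoff=22.0802, prob=0.008789
UUDDU: M=220.4496, payoff=56.2235, prob=0.026367
DDUDU: M=166.3200, payoff=22.0802, prob=0.008789
UDUDU: M=204.1200, payoff=56.2235, prob=0.026367
DUUDU: M=193.9956, payoff=56.2235, prob=0.026367
UUUDU: M=238.0856, payoff=98.1265, prob=0.079102
DDDUU: M=166.3200, payoff=22.0802, prob=0.008789
UDDUU: M=204.1200, payoff=56.2235, prob=0.026367
DUDUU: M=184.3735, payoff=56.2235, prob=0.026367
UUDUU: M=226.2765, payoff=98.1265, prob=0.079102
DDUUU: M=184.3735, payoff=56.2235, prob=0.026367
UDUUU: M=226.2765, payoff=98.1265, prob=0.079102
DUUUU: M=226.2765, payoff=98.1265, prob=0.079102
UUUUU: M=277.7030, payoff=0.0000, prob=0.237305
Price = Σ prob·payoff / R^5 = 47.813037 / 1.159274 = 41.2439

price = 41.2439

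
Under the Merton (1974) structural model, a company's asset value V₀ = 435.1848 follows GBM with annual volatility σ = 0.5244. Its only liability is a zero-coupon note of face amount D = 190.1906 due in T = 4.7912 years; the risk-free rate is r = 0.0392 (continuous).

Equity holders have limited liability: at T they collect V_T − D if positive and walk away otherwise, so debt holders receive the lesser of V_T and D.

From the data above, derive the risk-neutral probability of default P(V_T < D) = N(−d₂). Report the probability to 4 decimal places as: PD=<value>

Equity is a call on the firm's assets struck at D = 190.1906:
d₁ = [ln(V₀/D) + (r + σ²/2)T] / (σ√T)
   = [ln(435.1848/190.1906) + (0.0392 + 0.5·0.5244²)·4.7912] / (0.5244·√4.7912)
   = [0.827744 + 0.846594] / 1.147849 = 1.458674
d₂ = d₁ − σ√T = 1.458674 − 1.147849 = 0.310825
risk-neutral PD = N(−d₂) = N(-0.310825) = 0.377967

PD=0.3780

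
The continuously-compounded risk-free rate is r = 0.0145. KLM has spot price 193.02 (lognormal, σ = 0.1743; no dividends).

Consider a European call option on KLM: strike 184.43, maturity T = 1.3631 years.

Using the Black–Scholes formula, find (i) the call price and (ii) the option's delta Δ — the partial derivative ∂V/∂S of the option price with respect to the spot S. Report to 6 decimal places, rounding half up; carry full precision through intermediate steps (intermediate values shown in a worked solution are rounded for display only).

price = 22.018584
Δ = 0.663699

σ√T = 0.1743·√1.3631 = 0.203499
d₁ = (ln(S/K) + (r+σ²/2)T) / (σ√T) = (ln(193.02/184.43) + (0.0145+0.1743²/2)·1.3631) / 0.203499 = (0.045524 + 0.040471) / 0.203499 = 0.422581
d₂ = d₁ − σ√T = 0.422581 − 0.203499 = 0.219082
e^{−rT} = 0.980429
N(d₁) = 0.663699,  N(d₂) = 0.586707
Call price V = S·N(d₁) − K·e^{−rT}·N(d₂) = 128.107275 − 106.088690 = 22.018584
Δ = N(d₁) = 0.663699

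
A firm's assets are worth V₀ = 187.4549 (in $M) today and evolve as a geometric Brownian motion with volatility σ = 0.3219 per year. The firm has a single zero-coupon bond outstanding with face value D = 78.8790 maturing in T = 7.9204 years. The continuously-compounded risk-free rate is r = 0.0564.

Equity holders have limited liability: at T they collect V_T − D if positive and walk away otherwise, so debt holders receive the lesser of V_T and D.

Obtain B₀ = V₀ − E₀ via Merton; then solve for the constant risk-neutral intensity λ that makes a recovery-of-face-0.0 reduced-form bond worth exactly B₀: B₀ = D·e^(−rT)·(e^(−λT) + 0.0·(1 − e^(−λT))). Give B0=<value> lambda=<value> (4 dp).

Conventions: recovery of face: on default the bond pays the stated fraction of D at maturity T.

Apply the equity-as-call identities (strike 78.8790, horizon 7.9204 years):
d₁ = [ln(V₀/D) + (r + σ²/2)T] / (σ√T)
   = [ln(187.4549/78.8790) + (0.0564 + 0.5·0.3219²)·7.9204] / (0.3219·√7.9204)
   = [0.865623 + 0.857065] / 0.905930 = 1.901569
d₂ = d₁ − σ√T = 1.901569 − 0.905930 = 0.995639
N(d₁) = 0.971386,  N(d₂) = 0.840287,  e^(−rT) = 0.639729
E₀ = V₀·N(d₁) − D·e^(−rT)·N(d₂)
   = 187.4549·0.971386 − 78.8790·0.639729·0.840287 = 139.689217
B₀ = V₀ − E₀ = 187.4549 − 139.689217 = 47.765683
e^(−λT) = (B₀·e^(rT)/D − 0)/(1 − 0) = (47.7657·1.563162/78.8790 − 0)/1 = 0.94658296
λ = −ln(0.94658296)/7.9204 = 0.006931

B0=47.7657 lambda=0.0069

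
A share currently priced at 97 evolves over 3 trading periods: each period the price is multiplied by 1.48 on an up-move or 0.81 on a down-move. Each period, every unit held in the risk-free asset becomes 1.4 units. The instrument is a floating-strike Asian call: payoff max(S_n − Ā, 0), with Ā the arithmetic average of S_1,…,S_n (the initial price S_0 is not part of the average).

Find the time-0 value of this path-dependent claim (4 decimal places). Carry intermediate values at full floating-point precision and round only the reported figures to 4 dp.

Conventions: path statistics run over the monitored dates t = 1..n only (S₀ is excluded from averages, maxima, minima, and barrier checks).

price = 25.3348

Set p* = 0.8806 (from d < R < u); the path-dependent value is the discounted p*-expectation over all price paths.
Enumerate all 2^3 = 8 price paths (U = up ×1.48, D = down ×0.81); each path with k up-moves has probability p*^k·(1−p*)^(3−k).
DDD: Ā=64.5872, payoff=0.0000, prob=0.001702
UDD: Ā=118.0111, payoff=0.0000, prob=0.012555
DUD: Ā=96.3478, payoff=0.0000, prob=0.012555
UUD: Ā=176.0428, payoff=0.0000, prob=0.092591
DDU: Ā=78.8005, payoff=15.3892, prob=0.012555
UDU: Ā=143.9811, payoff=28.1186, prob=0.092591
DUU: Ā=122.3178, payoff=49.7820, prob=0.092591
UUU: Ā=223.4942, payoff=90.9596, prob=0.682860
Price = Σ prob·payoff / R^3 = 69.518790 / 2.744000 = 25.3348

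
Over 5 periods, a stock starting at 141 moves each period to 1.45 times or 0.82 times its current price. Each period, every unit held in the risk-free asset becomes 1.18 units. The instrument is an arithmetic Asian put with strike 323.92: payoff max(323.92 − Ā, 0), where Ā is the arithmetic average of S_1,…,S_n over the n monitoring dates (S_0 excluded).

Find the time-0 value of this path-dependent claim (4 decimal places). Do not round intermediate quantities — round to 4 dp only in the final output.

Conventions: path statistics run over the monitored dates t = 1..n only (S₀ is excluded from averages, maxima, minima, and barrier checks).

price = 44.4712

Risk-neutral up-probability p* = (R−d)/(u−d) = (1.18−0.82)/(1.45−0.82) = 0.5714; the claim prices as the p*-weighted sum of path payoffs discounted by R^5.
Enumerate all 2^5 = 32 price paths (U = up ×1.45, D = down ×0.82); each path with k up-moves has probability p*^k·(1−p*)^(5−k).
DDDDD: Ā=80.8390, payoff=243.0810, prob=0.014458
UDDDD: Ā=142.9469, payoff=180.9731, prob=0.019278
DUDDD: Ā=125.1809, payoff=198.7391, prob=0.019278
UUDDD: Ā=221.3565, payoff=102.5635, prob=0.025704
DDUDD: Ā=110.6128, payoff=213.3072, prob=0.019278
UDUDD: Ā=195.5958, payoff=128.3242, prob=0.025704
DUUDD: Ā=177.8298, payoff=146.0902, prob=0.025704
UUUDD: Ā=314.4552, payoff=9.4648, prob=0.034271
DDDUD: Ā=98.6670, payoff=225.2530, prob=0.019278
UDDUD: Ā=174.4721, payoff=149.4479, prob=0.025704
DUDUD: Ā=156.7061, payoff=167.2139, prob=0.025704
UUDUD: Ā=277.1022, payoff=46.8178, prob=0.034271
DDUUD: Ā=142.1379, payoff=181.7821, prob=0.025704
UDUUD: Ā=251.3415, payoff=72.5785, prob=0.034271
DUUUD: Ā=233.5755, payoff=90.3445, prob=0.034271
UUUUD: Ā=413.0298, payoff=0.0000, prob=0.045695
DDDDU: Ā=88.8713, payoff=235.0487, prob=0.019278
UDDDU: Ā=157.1506, payoff=166.7694, prob=0.025704
DUDDU: Ā=139.3846, payoff=184.5354, prob=0.025704
UUDDU: Ā=246.4727, payoff=77.4473, prob=0.034271
DDUDU: Ā=124.8164, payoff=199.1036, prob=0.025704
UDUDU: Ā=220.7120, payoff=103.2080, prob=0.034271
DUUDU: Ā=202.9460, payoff=120.9740, prob=0.034271
UUUDU: Ā=358.8679, payoff=0.0000, prob=0.045695
DDDUU: Ā=112.8706, payoff=211.0494, prob=0.025704
UDDUU: Ā=199.5882, payoff=124.3318, prob=0.034271
DUDUU: Ā=181.8222, payoff=142.0978, prob=0.034271
UUDUU: Ā=321.5149, payoff=2.4051, prob=0.045695
DDUUU: Ā=167.2541, payoff=156.6659, prob=0.034271
UDUUU: Ā=295.7542, payoff=28.1658, prob=0.045695
DUUUU: Ā=277.9882, payoff=45.9318, prob=0.045695
UUUUU: Ā=491.5645, payoff=0.0000, prob=0.060927
Price = Σ prob·payoff / R^5 = 101.739439 / 2.287758 = 44.4712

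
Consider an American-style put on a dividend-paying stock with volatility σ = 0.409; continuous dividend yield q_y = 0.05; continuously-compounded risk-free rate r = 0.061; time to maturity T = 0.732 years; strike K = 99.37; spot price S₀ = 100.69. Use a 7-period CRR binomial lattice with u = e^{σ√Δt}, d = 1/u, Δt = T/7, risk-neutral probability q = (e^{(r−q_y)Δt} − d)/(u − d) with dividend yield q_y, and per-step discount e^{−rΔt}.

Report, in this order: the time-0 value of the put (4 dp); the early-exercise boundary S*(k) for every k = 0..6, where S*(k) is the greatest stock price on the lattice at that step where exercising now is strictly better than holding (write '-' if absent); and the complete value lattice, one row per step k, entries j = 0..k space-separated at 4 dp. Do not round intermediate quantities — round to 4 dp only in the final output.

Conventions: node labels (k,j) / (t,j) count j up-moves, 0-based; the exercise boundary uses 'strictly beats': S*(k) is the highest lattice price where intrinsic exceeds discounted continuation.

price = 12.9993
boundary = - - - - 59.3235 67.7121 77.2870
tree:
12.9993
18.1269 7.4241
24.5084 11.2149 3.2729
31.9718 16.4695 5.4731 0.8494
40.0465 23.3484 8.9771 1.6170 0.0000
47.3960 31.6579 14.3447 3.0781 0.0000 0.0000
53.8349 40.0465 22.0830 5.8595 0.0000 0.0000 0.0000
59.4761 47.3960 31.6579 11.1542 0.0000 0.0000 0.0000 0.0000

Δt=0.10457, u=1.14141, d=0.87611, q=0.47132, disc=e^(-rΔt)=0.99364
k=7 terminal: V=max(K-S,0) → 59.4761 47.3960 31.6579 11.1542 0.0000 0.0000 0.0000 0.0000
k=6: j=0 S=45.5351 intr=53.8349 cont=53.4405 V=53.8349[EX]; j=1 S=59.3235 intr=40.0465 cont=39.7241 V=40.0465[EX]; j=2 S=77.2870 intr=22.0830 cont=21.8542 V=22.0830[EX]; j=3 S=100.6900 intr=0.0000 cont=5.8595 V=5.8595[hold]; j=4 S=131.1796 intr=0.0000 cont=0.0000 V=0.0000[hold]; j=5 S=170.9016 intr=0.0000 cont=0.0000 V=0.0000[hold]; j=6 S=222.6517 intr=0.0000 cont=0.0000 V=0.0000[hold]  S*(6)=77.2870
k=5: j=0 S=51.9740 intr=47.3960 cont=47.0351 V=47.3960[EX]; j=1 S=67.7121 intr=31.6579 cont=31.3791 V=31.6579[EX]; j=2 S=88.2158 intr=11.1542 cont=14.3447 V=14.3447[hold]; j=3 S=114.9281 intr=0.0000 cont=3.0781 V=3.0781[hold]; j=4 S=149.7291 intr=0.0000 cont=0.0000 V=0.0000[hold]; j=5 S=195.0681 intr=0.0000 cont=0.0000 V=0.0000[hold]  S*(5)=67.7121
k=4: j=0 S=59.3235 intr=40.0465 cont=39.7241 V=40.0465[EX]; j=1 S=77.2870 intr=22.0830 cont=23.3484 V=23.3484[hold]; j=2 S=100.6900 intr=0.0000 cont=8.9771 V=8.9771[hold]; j=3 S=131.1796 intr=0.0000 cont=1.6170 V=1.6170[hold]; j=4 S=170.9016 intr=0.0000 cont=0.0000 V=0.0000[hold]  S*(4)=59.3235
k=3: j=0 S=67.7121 intr=31.6579 cont=31.9718 V=31.9718[hold]; j=1 S=88.2158 intr=11.1542 cont=16.4695 V=16.4695[hold]; j=2 S=114.9281 intr=0.0000 cont=5.4731 V=5.4731[hold]; j=3 S=149.7291 intr=0.0000 cont=0.8494 V=0.8494[hold]  S*(3)=-
k=2: j=0 S=77.2870 intr=22.0830 cont=24.5084 V=24.5084[hold]; j=1 S=100.6900 intr=0.0000 cont=11.2149 V=11.2149[hold]; j=2 S=131.1796 intr=0.0000 cont=3.2729 V=3.2729[hold]  S*(2)=-
k=1: j=0 S=88.2158 intr=11.1542 cont=18.1269 V=18.1269[hold]; j=1 S=114.9281 intr=0.0000 cont=7.4241 V=7.4241[hold]  S*(1)=-
k=0: j=0 S=100.6900 intr=0.0000 cont=12.9993 V=12.9993[hold]  S*(0)=-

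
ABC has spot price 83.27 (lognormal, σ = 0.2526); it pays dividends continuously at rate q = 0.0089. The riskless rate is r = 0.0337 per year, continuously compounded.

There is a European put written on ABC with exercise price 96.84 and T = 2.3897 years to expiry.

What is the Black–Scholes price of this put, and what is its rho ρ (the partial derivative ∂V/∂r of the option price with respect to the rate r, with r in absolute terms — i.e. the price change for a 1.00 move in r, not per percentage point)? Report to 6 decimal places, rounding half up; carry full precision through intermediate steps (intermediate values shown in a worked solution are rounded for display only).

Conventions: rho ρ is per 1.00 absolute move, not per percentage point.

price = 17.497460
ρ = -142.292695

σ√T = 0.2526·√2.3897 = 0.390486
d₁ = (ln(S/K) + (r−q+σ²/2)T) / (σ√T) = (ln(83.27/96.84) + (0.0337−0.0089+0.2526²/2)·2.3897) / 0.390486 = (-0.150972 + 0.135504) / 0.390486 = -0.039612
d₂ = d₁ − σ√T = -0.039612 − 0.390486 = -0.430097
e^{−rT} = 0.922625
e^{−qT} = 0.978956
N(−d₁) = 0.515799,  N(−d₂) = 0.666438
Put price V = K·e^{−rT}·N(−d₂) − S·e^{−qT}·N(−d₁) = 59.544166 − 42.046707 = 17.497460
ρ = −K·T·e^{−rT}·N(−d₂) = -142.292695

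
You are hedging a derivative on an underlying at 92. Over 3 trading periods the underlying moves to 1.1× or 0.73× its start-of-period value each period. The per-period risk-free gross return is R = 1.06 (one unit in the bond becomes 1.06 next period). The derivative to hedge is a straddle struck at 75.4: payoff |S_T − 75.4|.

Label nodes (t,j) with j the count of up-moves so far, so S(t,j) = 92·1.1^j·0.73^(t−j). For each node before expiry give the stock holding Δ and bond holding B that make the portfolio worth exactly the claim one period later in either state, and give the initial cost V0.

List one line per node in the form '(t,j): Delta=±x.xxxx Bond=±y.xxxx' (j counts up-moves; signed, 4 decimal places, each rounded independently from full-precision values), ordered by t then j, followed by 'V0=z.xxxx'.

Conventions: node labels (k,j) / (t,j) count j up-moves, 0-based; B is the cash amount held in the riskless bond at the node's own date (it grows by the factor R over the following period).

(0,0): Delta=0.7724 Bond=-41.1572
(1,0): Delta=-0.6029 Bond=48.7397
(1,1): Delta=0.8830 Bond=-54.8226
(2,0): Delta=-1.0000 Bond=71.1321
(2,1): Delta=-0.5710 Bond=49.3043
(2,2): Delta=1.0000 Bond=-71.1321
V0=29.9042

Risk-neutral probability p* = (R−d)/(u−d) = (1.06−0.73)/(1.1−0.73) = 0.8919.
Expiry values: V(3,0)=39.6104, V(3,1)=21.4705, V(3,2)=5.8636, V(3,3)=47.0520
Node (2,0) S=49.0268: V=(p*·21.4705+(1−p*)·39.6104)/1.06=22.1053; Δ=(21.4705−39.6104)/(53.9295−35.7896)=-1.0000; B=V−Δ·S=71.1321
Node (2,1) S=73.8760: V=(p*·5.8636+(1−p*)·21.4705)/1.06=7.1234; Δ=(5.8636−21.4705)/(81.2636−53.9295)=-0.5710; B=V−Δ·S=49.3043
Node (2,2) S=111.3200: V=(p*·47.0520+(1−p*)·5.8636)/1.06=40.1879; Δ=(47.0520−5.8636)/(122.4520−81.2636)=1.0000; B=V−Δ·S=-71.1321
Node (1,0) S=67.1600: V=(p*·7.1234+(1−p*)·22.1053)/1.06=8.2482; Δ=(7.1234−22.1053)/(73.8760−49.0268)=-0.6029; B=V−Δ·S=48.7397
Node (1,1) S=101.2000: V=(p*·40.1879+(1−p*)·7.1234)/1.06=34.5409; Δ=(40.1879−7.1234)/(111.3200−73.8760)=0.8830; B=V−Δ·S=-54.8226
Node (0,0) S=92.0000: V=(p*·34.5409+(1−p*)·8.2482)/1.06=29.9042; Δ=(34.5409−8.2482)/(101.2000−67.1600)=0.7724; B=V−Δ·S=-41.1572
Verification: the root portfolio costs Δ(0,0)·S0 + B(0,0) = 29.9042, matching V0.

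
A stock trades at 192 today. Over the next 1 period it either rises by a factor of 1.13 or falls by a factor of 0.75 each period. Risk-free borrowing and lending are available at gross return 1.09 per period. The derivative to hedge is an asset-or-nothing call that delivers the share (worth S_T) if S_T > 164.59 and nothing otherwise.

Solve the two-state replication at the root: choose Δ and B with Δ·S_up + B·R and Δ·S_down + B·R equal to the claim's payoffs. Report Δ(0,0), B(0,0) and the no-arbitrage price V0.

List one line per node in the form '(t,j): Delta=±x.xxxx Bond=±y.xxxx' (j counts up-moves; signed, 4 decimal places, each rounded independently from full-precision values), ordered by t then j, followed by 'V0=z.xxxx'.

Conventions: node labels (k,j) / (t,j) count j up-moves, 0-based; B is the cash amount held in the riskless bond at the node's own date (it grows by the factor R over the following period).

(0,0): Delta=2.9737 Bond=-392.8537
V0=178.0937

Arbitrage-free pricing uses the up-move probability p* = (R−d)/(u−d) = 0.8947, discounting each step at R = 1.09.
Terminal payoffs: V(1,0)=0.0000, V(1,1)=216.9600
(0,0): S=192.0000. Δ = (V_up−V_dn)/(S_up−S_dn) = (216.9600−0.0000)/(216.9600−144.0000) = 2.9737. V = [p*·216.9600 + (1−p*)·0.0000]/1.09 = 178.0937. B = V − Δ·S = -392.8537.
Check: Δ(0,0)·S0 + B(0,0) = 178.0937 = V0.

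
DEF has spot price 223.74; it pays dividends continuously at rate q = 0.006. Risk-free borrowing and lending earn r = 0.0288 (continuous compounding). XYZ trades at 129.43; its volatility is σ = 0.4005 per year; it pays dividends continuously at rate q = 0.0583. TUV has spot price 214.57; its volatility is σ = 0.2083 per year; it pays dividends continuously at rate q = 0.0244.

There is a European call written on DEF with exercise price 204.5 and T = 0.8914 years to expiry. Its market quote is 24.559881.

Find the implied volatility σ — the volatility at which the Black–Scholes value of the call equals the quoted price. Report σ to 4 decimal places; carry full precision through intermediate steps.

At σ = 0.1034 the Black–Scholes value reproduces the quote:
σ√T = 0.1034·√0.8914 = 0.097624
d₁ = (ln(S/K) + (r−q+σ²/2)T) / (σ√T) = (ln(223.74/204.5) + (0.0288−0.006+0.1034²/2)·0.8914) / 0.097624 = (0.089917 + 0.025089) / 0.097624 = 1.178048
d₂ = d₁ − σ√T = 1.178048 − 0.097624 = 1.080424
e^{−rT} = 0.974654
e^{−qT} = 0.994666
N(d₁) = 0.880611,  N(d₂) = 0.860023
V = S·e^{−qT}·N(d₁) − K·e^{−rT}·N(d₂) = 195.976998 − 171.417117 = 24.559881 (the quoted price), and the Black–Scholes price is strictly increasing in σ, so σ is unique

sigma = 0.1034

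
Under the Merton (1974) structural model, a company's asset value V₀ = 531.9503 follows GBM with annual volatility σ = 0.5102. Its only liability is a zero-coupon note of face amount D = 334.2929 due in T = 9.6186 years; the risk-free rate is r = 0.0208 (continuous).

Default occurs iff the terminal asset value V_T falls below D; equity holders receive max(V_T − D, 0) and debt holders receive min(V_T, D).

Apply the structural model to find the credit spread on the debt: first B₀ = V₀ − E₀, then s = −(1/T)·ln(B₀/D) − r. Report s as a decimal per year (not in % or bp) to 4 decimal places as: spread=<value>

spread=0.0576

Equity is a call on the firm's assets struck at D = 334.2929:
d₁ = [ln(V₀/D) + (r + σ²/2)T] / (σ√T)
   = [ln(531.9503/334.2929) + (0.0208 + 0.5·0.5102²)·9.6186] / (0.5102·√9.6186)
   = [0.464533 + 1.451947] / 1.582328 = 1.211178
d₂ = d₁ − σ√T = 1.211178 − 1.582328 = -0.371150
N(d₁) = 0.887086,  N(d₂) = 0.355263,  e^(−rT) = 0.818676
E₀ = V₀·N(d₁) − D·e^(−rT)·N(d₂)
   = 531.9503·0.887086 − 334.2929·0.818676·0.355263 = 374.658342
B₀ = V₀ − E₀ = 531.9503 − 374.658342 = 157.291958
spread = −(1/T)·ln(B₀/D) − r = −(1/9.6186)·ln(157.291958/334.2929) − 0.0208 = 0.05758083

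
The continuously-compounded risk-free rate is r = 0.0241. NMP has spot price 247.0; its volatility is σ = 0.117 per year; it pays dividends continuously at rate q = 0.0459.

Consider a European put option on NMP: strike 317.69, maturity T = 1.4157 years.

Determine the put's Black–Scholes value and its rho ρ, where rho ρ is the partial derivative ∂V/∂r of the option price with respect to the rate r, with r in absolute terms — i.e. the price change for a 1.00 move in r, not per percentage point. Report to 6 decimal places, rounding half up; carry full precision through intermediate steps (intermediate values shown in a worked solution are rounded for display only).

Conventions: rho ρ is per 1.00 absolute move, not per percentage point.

σ√T = 0.117·√1.4157 = 0.139210
d₁ = (ln(S/K) + (r−q+σ²/2)T) / (σ√T) = (ln(247.0/317.69) + (0.0241−0.0459+0.117²/2)·1.4157) / 0.139210 = (-0.251688 − 0.021173) / 0.139210 = -1.960057
d₂ = d₁ − σ√T = -1.960057 − 0.139210 = -2.099268
e^{−rT} = 0.966457
e^{−qT} = 0.937086
N(−d₁) = 0.975005,  N(−d₂) = 0.982103
Put price V = K·e^{−rT}·N(−d₂) − S·e^{−qT}·N(−d₁) = 301.538877 − 225.674905 = 75.863972
ρ = −K·T·e^{−rT}·N(−d₂) = -426.888589

price = 75.863972
ρ = -426.888589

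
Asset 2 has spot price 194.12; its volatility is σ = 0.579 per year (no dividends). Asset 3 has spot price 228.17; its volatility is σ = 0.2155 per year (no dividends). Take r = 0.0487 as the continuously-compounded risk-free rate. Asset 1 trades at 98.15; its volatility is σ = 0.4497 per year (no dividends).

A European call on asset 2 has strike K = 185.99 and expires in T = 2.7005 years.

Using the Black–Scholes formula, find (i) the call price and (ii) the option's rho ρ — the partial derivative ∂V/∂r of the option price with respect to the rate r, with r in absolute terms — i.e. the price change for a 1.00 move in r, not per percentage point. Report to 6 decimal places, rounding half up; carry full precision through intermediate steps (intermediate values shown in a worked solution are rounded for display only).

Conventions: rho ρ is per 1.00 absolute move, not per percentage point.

price = 81.854316
ρ = 169.512112

σ√T = 0.579·√2.7005 = 0.951482
d₁ = (ln(S/K) + (r+σ²/2)T) / (σ√T) = (ln(194.12/185.99) + (0.0487+0.579²/2)·2.7005) / 0.951482 = (0.042784 + 0.584174) / 0.951482 = 0.658927
d₂ = d₁ − σ√T = 0.658927 − 0.951482 = -0.292555
e^{−rT} = 0.876767
N(d₁) = 0.745029,  N(d₂) = 0.384931
Call price V = S·N(d₁) − K·e^{−rT}·N(d₂) = 144.624956 − 62.770640 = 81.854316
ρ = K·T·e^{−rT}·N(d₂) = 169.512112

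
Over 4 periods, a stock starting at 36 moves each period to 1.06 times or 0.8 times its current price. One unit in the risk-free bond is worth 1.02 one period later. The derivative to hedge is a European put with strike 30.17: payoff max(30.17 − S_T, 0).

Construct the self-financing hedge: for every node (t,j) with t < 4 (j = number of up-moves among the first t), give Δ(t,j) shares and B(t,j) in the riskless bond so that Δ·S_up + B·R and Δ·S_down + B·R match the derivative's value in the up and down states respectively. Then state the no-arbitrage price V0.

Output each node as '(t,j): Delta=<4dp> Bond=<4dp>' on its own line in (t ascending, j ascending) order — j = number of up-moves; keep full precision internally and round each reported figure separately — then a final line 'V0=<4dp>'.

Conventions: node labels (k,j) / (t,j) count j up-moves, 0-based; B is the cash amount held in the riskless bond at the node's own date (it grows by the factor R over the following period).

No-arbitrage ⇒ martingale measure with p* = (R−d)/(u−d) = 0.8462.
Payoffs at expiry: V(4,0)=15.4244, V(4,1)=10.6321, V(4,2)=4.2823, V(4,3)=0.0000, V(4,4)=0.0000
Node (3,0) S=18.4320: V=(p*·10.6321+(1−p*)·15.4244)/1.02=11.1464; Δ=(10.6321−15.4244)/(19.5379−14.7456)=-1.0000; B=V−Δ·S=29.5784
Node (3,1) S=24.4224: V=(p*·4.2823+(1−p*)·10.6321)/1.02=5.1560; Δ=(4.2823−10.6321)/(25.8877−19.5379)=-1.0000; B=V−Δ·S=29.5784
Node (3,2) S=32.3597: V=(p*·0.0000+(1−p*)·4.2823)/1.02=0.6459; Δ=(0.0000−4.2823)/(34.3013−25.8877)=-0.5090; B=V−Δ·S=17.1161
Node (3,3) S=42.8766: V=(p*·0.0000+(1−p*)·0.0000)/1.02=0.0000; Δ=(0.0000−0.0000)/(45.4492−34.3013)=0.0000; B=V−Δ·S=0.0000
Node (2,0) S=23.0400: V=(p*·5.1560+(1−p*)·11.1464)/1.02=5.9585; Δ=(5.1560−11.1464)/(24.4224−18.4320)=-1.0000; B=V−Δ·S=28.9985
Node (2,1) S=30.5280: V=(p*·0.6459+(1−p*)·5.1560)/1.02=1.3135; Δ=(0.6459−5.1560)/(32.3597−24.4224)=-0.5682; B=V−Δ·S=18.6602
Node (2,2) S=40.4496: V=(p*·0.0000+(1−p*)·0.6459)/1.02=0.0974; Δ=(0.0000−0.6459)/(42.8766−32.3597)=-0.0614; B=V−Δ·S=2.5816
Node (1,0) S=28.8000: V=(p*·1.3135+(1−p*)·5.9585)/1.02=1.9883; Δ=(1.3135−5.9585)/(30.5280−23.0400)=-0.6203; B=V−Δ·S=19.8536
Node (1,1) S=38.1600: V=(p*·0.0974+(1−p*)·1.3135)/1.02=0.2789; Δ=(0.0974−1.3135)/(40.4496−30.5280)=-0.1226; B=V−Δ·S=4.9561
Node (0,0) S=36.0000: V=(p*·0.2789+(1−p*)·1.9883)/1.02=0.5313; Δ=(0.2789−1.9883)/(38.1600−28.8000)=-0.1826; B=V−Δ·S=7.1059
As a check, the time-0 holding Δ(0,0)·S0 + B(0,0) comes to 0.5313 — exactly V0.

(0,0): Delta=-0.1826 Bond=7.1059
(1,0): Delta=-0.6203 Bond=19.8536
(1,1): Delta=-0.1226 Bond=4.9561
(2,0): Delta=-1.0000 Bond=28.9985
(2,1): Delta=-0.5682 Bond=18.6602
(2,2): Delta=-0.0614 Bond=2.5816
(3,0): Delta=-1.0000 Bond=29.5784
(3,1): Delta=-1.0000 Bond=29.5784
(3,2): Delta=-0.5090 Bond=17.1161
(3,3): Delta=0.0000 Bond=0.0000
V0=0.5313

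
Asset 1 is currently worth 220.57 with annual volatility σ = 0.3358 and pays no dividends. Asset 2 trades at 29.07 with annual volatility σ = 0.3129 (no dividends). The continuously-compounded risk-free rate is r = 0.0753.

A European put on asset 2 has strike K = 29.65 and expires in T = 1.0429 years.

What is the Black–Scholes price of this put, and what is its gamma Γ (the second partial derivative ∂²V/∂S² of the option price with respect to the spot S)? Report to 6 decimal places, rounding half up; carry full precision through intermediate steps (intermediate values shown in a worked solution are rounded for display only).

σ√T = 0.3129·√1.0429 = 0.319541
d₁ = (ln(S/K) + (r+σ²/2)T) / (σ√T) = (ln(29.07/29.65) + (0.0753+0.3129²/2)·1.0429) / 0.319541 = (-0.019755 + 0.129584) / 0.319541 = 0.343706
d₂ = d₁ − σ√T = 0.343706 − 0.319541 = 0.024165
e^{−rT} = 0.924474
N(−d₁) = 0.365534,  N(−d₂) = 0.490361
Put price V = K·e^{−rT}·N(−d₂) − S·N(−d₁) = 13.441104 − 10.626064 = 2.815040
φ(d₁) = (1/√(2π))·e^{−d₁²/2} = 0.376060
Γ = φ(d₁) / (S·σ·√T) = 0.040484

price = 2.815040
Γ = 0.040484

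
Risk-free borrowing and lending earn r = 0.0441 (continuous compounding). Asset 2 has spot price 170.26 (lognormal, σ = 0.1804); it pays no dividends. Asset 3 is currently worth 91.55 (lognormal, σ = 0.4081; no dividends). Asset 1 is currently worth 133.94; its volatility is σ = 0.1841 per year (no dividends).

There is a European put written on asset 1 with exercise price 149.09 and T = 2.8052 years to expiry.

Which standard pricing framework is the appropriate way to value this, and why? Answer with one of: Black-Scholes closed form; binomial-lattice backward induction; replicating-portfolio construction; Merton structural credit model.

framework: Black-Scholes closed form

Key observation: a European claim on asset 1 (strike 149.09) — a lognormal (GBM) underlying with constant rate and volatility — has an exact closed-form value; no lattice or capital structure is involved.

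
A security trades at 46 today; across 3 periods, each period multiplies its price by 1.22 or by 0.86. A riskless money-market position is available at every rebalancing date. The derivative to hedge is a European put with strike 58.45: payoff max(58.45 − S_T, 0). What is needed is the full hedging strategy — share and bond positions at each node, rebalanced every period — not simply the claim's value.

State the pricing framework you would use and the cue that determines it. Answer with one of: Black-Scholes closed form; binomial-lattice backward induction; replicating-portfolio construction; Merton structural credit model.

framework: replicating-portfolio construction

Key observation: the mandate to exhibit the hedge at every date and state singles out the replicating-portfolio construction on the 3-period tree with factors 1.22 and 0.86 from 46.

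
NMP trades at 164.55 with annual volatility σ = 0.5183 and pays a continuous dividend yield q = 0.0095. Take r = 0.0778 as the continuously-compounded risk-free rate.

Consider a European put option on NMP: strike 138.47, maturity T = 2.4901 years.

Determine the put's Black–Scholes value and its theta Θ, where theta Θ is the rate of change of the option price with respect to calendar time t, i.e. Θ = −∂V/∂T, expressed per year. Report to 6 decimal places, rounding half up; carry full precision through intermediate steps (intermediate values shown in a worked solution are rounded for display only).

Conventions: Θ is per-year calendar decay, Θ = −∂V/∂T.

σ√T = 0.5183·√2.4901 = 0.817880
d₁ = (ln(S/K) + (r−q+σ²/2)T) / (σ√T) = (ln(164.55/138.47) + (0.0778−0.0095+0.5183²/2)·2.4901) / 0.817880 = (0.172561 + 0.504538) / 0.817880 = 0.827870
d₂ = d₁ − σ√T = 0.827870 − 0.817880 = 0.009990
e^{−rT} = 0.823881
e^{−qT} = 0.976622
N(−d₁) = 0.203872,  N(−d₂) = 0.496015
Put price V = K·e^{−rT}·N(−d₂) − S·e^{−qT}·N(−d₁) = 56.586698 − 32.762863 = 23.823835
φ(d₁) = (1/√(2π))·e^{−d₁²/2} = 0.283194
Θ = −S·e^{−qT}·φ(d₁)·σ/(2√T) − q·S·e^{−qT}·N(−d₁) + r·K·e^{−rT}·N(−d₂) = −7.473966 − 0.311247 + 4.402445 = -3.382768

price = 23.823835
Θ = -3.382768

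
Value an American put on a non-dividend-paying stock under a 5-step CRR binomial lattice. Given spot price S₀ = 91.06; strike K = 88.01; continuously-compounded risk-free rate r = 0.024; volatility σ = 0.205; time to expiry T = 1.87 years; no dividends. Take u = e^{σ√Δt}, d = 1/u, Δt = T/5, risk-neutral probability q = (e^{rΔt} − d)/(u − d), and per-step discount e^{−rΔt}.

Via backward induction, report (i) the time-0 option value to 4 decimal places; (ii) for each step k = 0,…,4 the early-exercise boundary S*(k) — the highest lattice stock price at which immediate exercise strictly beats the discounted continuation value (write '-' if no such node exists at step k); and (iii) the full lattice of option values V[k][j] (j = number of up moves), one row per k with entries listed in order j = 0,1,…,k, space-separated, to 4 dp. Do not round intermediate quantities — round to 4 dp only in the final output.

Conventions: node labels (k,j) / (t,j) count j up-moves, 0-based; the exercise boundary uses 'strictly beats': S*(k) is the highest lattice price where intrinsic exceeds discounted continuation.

price = 7.4265
boundary = - - - 62.5153 70.8653
tree:
7.4265
11.6692 3.3933
17.6705 5.9851 0.9091
25.4947 10.3037 1.8514 0.0000
32.8607 17.1447 3.7707 0.0000 0.0000
39.3589 25.4947 7.6795 0.0000 0.0000 0.0000

params: Δt=0.37400 u=1.13357 d=0.88217 q=0.50456 e^(-rΔt)=0.99106
t_5 payoffs: 39.3589 25.4947 7.6795 0.0000 0.0000 0.0000
t_4: node(4,0) S=55.1493 payoff=32.8607 vs cont=32.0743 → 32.8607 [stop]  node(4,1) S=70.8653 payoff=17.1447 vs cont=16.3583 → 17.1447 [stop]  node(4,2) S=91.0600 payoff=0.0000 vs cont=3.7707 → 3.7707 [wait]  node(4,3) S=117.0096 payoff=0.0000 vs cont=0.0000 → 0.0000 [wait]  node(4,4) S=150.3542 payoff=0.0000 vs cont=0.0000 → 0.0000 [wait]  ⇒ S*(4)=70.8653
t_3: node(3,0) S=62.5153 payoff=25.4947 vs cont=24.7082 → 25.4947 [stop]  node(3,1) S=80.3305 payoff=7.6795 vs cont=10.3037 → 10.3037 [wait]  node(3,2) S=103.2226 payoff=0.0000 vs cont=1.8514 → 1.8514 [wait]  node(3,3) S=132.6382 payoff=0.0000 vs cont=0.0000 → 0.0000 [wait]  ⇒ S*(3)=62.5153
t_2: node(2,0) S=70.8653 payoff=17.1447 vs cont=17.6705 → 17.6705 [wait]  node(2,1) S=91.0600 payoff=0.0000 vs cont=5.9851 → 5.9851 [wait]  node(2,2) S=117.0096 payoff=0.0000 vs cont=0.9091 → 0.9091 [wait]  ⇒ S*(2)=-
t_1: node(1,0) S=80.3305 payoff=7.6795 vs cont=11.6692 → 11.6692 [wait]  node(1,1) S=103.2226 payoff=0.0000 vs cont=3.3933 → 3.3933 [wait]  ⇒ S*(1)=-
t_0: node(0,0) S=91.0600 payoff=0.0000 vs cont=7.4265 → 7.4265 [wait]  ⇒ S*(0)=-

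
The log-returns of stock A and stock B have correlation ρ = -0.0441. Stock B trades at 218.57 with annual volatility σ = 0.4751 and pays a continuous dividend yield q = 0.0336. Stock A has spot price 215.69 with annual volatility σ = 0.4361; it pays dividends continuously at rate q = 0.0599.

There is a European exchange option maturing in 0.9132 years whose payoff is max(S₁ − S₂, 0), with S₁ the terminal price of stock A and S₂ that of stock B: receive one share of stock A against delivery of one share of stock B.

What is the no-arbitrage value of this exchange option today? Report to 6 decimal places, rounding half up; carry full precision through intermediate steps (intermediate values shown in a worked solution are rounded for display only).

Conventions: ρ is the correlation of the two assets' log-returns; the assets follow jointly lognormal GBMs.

σ_eff = √(σ₁² + σ₂² − 2ρσ₁σ₂) = √(0.4361² + 0.4751² − 2·-0.0441·0.4361·0.4751) = 0.658921
d₁ = (ln(S₁/S₂) + (q₂ − q₁ + σ_eff²/2)T) / (σ_eff√T) = (ln(215.69/218.57) + (0.0336 − 0.0599 + 0.217089)·0.9132) / 0.629675 = 0.255630
d₂ = d₁ − σ_eff√T = 0.255630 − 0.629675 = -0.374045
N(d₁) = 0.600882,  N(d₂) = 0.354185
V = S₁·e^{−q₁T}·N(d₁) − S₂·e^{−q₂T}·N(d₂) = 122.705186 − 75.075052 = 47.630134
Key observation: pricing in stock B-units makes this a unit-strike call on the ratio S₁/S₂ — the risk-free rate cancels and cannot affect the value.

exchange price = 47.630134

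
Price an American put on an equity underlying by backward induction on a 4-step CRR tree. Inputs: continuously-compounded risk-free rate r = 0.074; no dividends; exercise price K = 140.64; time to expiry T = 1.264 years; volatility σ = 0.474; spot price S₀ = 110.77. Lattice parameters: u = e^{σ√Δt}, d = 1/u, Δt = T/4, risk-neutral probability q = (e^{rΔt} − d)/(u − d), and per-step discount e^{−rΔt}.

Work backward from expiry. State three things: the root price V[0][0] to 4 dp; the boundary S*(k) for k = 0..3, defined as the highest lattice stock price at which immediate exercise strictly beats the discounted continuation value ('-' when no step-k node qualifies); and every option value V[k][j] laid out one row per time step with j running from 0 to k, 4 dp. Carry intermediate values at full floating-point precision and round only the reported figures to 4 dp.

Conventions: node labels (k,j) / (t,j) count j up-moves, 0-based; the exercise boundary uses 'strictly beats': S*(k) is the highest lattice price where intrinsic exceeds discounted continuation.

params: Δt=0.31600 u=1.30533 d=0.76609 q=0.47765 e^(-rΔt)=0.97689
t_4 payoffs: 102.4856 75.6295 29.8700 0.0000 0.0000
t_3: node(3,0) S=49.8040 payoff=90.8360 vs cont=87.5855 → 90.8360 [stop]  node(3,1) S=84.8599 payoff=55.7801 vs cont=52.5295 → 55.7801 [stop]  node(3,2) S=144.5911 payoff=0.0000 vs cont=15.2419 → 15.2419 [wait]  node(3,3) S=246.3658 payoff=0.0000 vs cont=0.0000 → 0.0000 [wait]  ⇒ S*(3)=84.8599
t_2: node(2,0) S=65.0105 payoff=75.6295 vs cont=72.3790 → 75.6295 [stop]  node(2,1) S=110.7700 payoff=29.8700 vs cont=35.5751 → 35.5751 [wait]  node(2,2) S=188.7387 payoff=0.0000 vs cont=7.7775 → 7.7775 [wait]  ⇒ S*(2)=65.0105
t_1: node(1,0) S=84.8599 payoff=55.7801 vs cont=55.1916 → 55.7801 [stop]  node(1,1) S=144.5911 payoff=0.0000 vs cont=21.7821 → 21.7821 [wait]  ⇒ S*(1)=84.8599
t_0: node(0,0) S=110.7700 payoff=29.8700 vs cont=38.6269 → 38.6269 [wait]  ⇒ S*(0)=-

price = 38.6269
boundary = - 84.8599 65.0105 84.8599
tree:
38.6269
55.7801 21.7821
75.6295 35.5751 7.7775
90.8360 55.7801 15.2419 0.0000
102.4856 75.6295 29.8700 0.0000 0.0000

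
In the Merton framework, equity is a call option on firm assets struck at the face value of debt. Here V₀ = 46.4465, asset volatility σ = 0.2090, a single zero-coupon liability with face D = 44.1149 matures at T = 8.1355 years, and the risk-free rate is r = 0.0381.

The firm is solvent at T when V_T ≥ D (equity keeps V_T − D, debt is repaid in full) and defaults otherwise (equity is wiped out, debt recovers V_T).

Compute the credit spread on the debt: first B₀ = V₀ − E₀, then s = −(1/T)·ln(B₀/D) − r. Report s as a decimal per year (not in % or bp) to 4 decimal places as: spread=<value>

Equity is a call on the firm's assets struck at D = 44.1149:
d₁ = [ln(V₀/D) + (r + σ²/2)T] / (σ√T)
   = [ln(46.4465/44.1149) + (0.0381 + 0.5·0.2090²)·8.1355] / (0.2090·√8.1355)
   = [0.051504 + 0.487646] / 0.596126 = 0.904421
d₂ = d₁ − σ√T = 0.904421 − 0.596126 = 0.308295
N(d₁) = 0.817114,  N(d₂) = 0.621071,  e^(−rT) = 0.733474
E₀ = V₀·N(d₁) − D·e^(−rT)·N(d₂)
   = 46.4465·0.817114 − 44.1149·0.733474·0.621071 = 17.855996
B₀ = V₀ − E₀ = 46.4465 − 17.855996 = 28.590504
spread = −(1/T)·ln(B₀/D) − r = −(1/8.1355)·ln(28.590504/44.1149) − 0.0381 = 0.01521239

spread=0.0152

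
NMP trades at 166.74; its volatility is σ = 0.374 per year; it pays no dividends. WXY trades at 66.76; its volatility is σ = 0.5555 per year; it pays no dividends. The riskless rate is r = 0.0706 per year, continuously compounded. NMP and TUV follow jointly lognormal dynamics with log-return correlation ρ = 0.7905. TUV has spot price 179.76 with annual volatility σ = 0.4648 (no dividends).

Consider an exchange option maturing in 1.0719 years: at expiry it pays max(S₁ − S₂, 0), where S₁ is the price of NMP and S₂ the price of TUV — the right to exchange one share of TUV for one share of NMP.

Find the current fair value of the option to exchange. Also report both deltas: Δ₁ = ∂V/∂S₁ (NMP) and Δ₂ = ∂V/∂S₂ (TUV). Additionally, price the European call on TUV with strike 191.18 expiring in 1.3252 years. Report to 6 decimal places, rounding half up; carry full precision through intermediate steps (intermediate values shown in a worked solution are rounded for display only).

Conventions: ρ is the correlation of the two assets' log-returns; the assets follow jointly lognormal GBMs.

exchange price = 14.444175
Δ1 = 0.457143
Δ2 = -0.343680
price(TUV call K=191.18) = 40.214971

σ_eff = √(σ₁² + σ₂² − 2ρσ₁σ₂) = √(0.374² + 0.4648² − 2·0.7905·0.374·0.4648) = 0.284748
d₁ = (ln(S₁/S₂) + (q₂ − q₁ + σ_eff²/2)T) / (σ_eff√T) = (ln(166.74/179.76) + (0.0 − 0.0 + 0.040541)·1.0719) / 0.294807 = -0.107634
d₂ = d₁ − σ_eff√T = -0.107634 − 0.294807 = -0.402441
N(d₁) = 0.457143,  N(d₂) = 0.343680
V = S₁·e^{−q₁T}·N(d₁) − S₂·e^{−q₂T}·N(d₂) = 76.224038 − 61.779863 = 14.444175
Δ₁ = e^{−q₁T}·N(d₁) = 0.457143;  Δ₂ = −e^{−q₂T}·N(d₂) = -0.343680
[vanilla: TUV call K=191.18]
σ√T = 0.4648·√1.3252 = 0.535065
d₁ = (ln(S/K) + (r+σ²/2)T) / (σ√T) = (ln(179.76/191.18) + (0.0706+0.4648²/2)·1.3252) / 0.535065 = (-0.061593 + 0.236707) / 0.535065 = 0.327276
d₂ = d₁ − σ√T = 0.327276 − 0.535065 = -0.207790
e^{−rT} = 0.910684
N(d₁) = 0.628270,  N(d₂) = 0.417697
price = S·N(d₁) − K·e^{−rT}·N(d₂) = 112.937863 − 72.722892 = 40.214971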